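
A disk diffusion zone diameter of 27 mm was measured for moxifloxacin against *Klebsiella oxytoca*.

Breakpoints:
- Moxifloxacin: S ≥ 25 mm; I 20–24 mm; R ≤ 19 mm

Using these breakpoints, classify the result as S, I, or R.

Moxifloxacin 27 mm: ≥ 25 mm — S

Susceptible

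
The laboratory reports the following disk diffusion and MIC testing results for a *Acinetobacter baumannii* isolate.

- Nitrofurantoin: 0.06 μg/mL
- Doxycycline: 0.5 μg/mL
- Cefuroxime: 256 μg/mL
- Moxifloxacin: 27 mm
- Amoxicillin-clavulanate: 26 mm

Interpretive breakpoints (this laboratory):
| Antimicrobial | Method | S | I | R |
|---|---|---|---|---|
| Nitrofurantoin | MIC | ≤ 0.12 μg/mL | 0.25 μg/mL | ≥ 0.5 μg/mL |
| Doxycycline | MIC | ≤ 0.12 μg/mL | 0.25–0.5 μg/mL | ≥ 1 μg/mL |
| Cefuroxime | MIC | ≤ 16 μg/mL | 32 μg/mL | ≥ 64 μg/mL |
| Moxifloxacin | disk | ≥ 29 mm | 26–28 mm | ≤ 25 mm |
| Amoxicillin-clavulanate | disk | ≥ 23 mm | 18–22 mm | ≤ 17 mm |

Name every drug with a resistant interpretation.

cefuroxime

Nitrofurantoin: 0.06 μg/mL is ≤ 0.12 μg/mL ⇒ susceptible
Doxycycline: 0.5 μg/mL is in 0.25–0.5 μg/mL → I
Cefuroxime 256 μg/mL: ≥ 64 μg/mL → resistant
Moxifloxacin 27 mm: in 26–28 mm → intermediate
Amoxicillin-clavulanate: 26 mm is ≥ 23 mm ⇒ S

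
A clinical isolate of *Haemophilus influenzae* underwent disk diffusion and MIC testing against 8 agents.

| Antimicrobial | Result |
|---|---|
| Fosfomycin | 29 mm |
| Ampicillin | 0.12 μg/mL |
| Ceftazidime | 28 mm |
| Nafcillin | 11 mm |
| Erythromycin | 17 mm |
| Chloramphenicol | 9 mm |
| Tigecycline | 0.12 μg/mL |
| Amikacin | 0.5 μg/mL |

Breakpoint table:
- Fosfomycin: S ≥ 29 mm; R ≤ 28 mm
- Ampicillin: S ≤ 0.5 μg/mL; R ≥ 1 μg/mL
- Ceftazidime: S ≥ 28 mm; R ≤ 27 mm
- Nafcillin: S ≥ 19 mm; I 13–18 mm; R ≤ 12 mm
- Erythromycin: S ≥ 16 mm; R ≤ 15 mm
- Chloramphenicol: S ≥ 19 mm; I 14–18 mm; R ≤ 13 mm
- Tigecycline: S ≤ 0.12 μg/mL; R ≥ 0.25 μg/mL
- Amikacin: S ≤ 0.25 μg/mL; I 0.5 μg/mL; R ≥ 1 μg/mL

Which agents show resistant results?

Fosfomycin 29 mm: ≥ 29 mm → S
Ampicillin: 0.12 μg/mL is ≤ 0.5 μg/mL ⇒ S
Ceftazidime (28 mm) ≥ 28 mm → Susceptible
Nafcillin (11 mm) ≤ 12 mm ⇒ resistant
Erythromycin (17 mm) ≥ 16 mm — susceptible
Chloramphenicol: 9 mm is ≤ 13 mm — Resistant
Tigecycline (0.12 μg/mL) ≤ 0.12 μg/mL — susceptible
Amikacin: 0.5 μg/mL is = 0.5 μg/mL → I

nafcillin, chloramphenicol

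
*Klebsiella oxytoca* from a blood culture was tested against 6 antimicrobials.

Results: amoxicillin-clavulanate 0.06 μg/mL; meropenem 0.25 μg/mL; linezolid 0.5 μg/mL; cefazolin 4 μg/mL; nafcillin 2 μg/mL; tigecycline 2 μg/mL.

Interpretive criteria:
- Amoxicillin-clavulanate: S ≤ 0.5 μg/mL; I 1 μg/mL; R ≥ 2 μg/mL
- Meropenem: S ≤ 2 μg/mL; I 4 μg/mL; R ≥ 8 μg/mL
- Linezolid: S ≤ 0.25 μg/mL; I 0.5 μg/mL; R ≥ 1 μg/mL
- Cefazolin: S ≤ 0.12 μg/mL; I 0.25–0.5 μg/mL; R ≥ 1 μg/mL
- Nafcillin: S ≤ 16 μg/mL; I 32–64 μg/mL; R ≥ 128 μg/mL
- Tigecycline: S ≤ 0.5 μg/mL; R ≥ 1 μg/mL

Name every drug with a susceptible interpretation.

Amoxicillin-clavulanate (0.06 μg/mL) ≤ 0.5 μg/mL — S
Meropenem 0.25 μg/mL: ≤ 2 μg/mL ⇒ Susceptible
Linezolid: 0.5 μg/mL is = 0.5 μg/mL → I
Cefazolin: 4 μg/mL is ≥ 1 μg/mL → resistant
Nafcillin 2 μg/mL: ≤ 16 μg/mL → Susceptible
Tigecycline: 2 μg/mL is ≥ 1 μg/mL — resistant

amoxicillin-clavulanate, meropenem, nafcillin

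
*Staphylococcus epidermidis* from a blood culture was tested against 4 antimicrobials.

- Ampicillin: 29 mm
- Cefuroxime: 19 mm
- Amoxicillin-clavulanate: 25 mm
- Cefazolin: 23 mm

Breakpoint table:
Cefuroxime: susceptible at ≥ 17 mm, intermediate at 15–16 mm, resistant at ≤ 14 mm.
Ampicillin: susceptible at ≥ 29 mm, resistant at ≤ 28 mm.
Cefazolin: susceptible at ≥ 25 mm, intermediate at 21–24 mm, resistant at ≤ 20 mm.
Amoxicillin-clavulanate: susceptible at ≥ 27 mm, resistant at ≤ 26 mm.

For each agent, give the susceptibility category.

S, S, R, I

Ampicillin 29 mm: ≥ 29 mm — Susceptible
Cefuroxime: 19 mm is ≥ 17 mm ⇒ susceptible
Amoxicillin-clavulanate: 25 mm is ≤ 26 mm ⇒ R
Cefazolin 23 mm: in 21–24 mm — intermediate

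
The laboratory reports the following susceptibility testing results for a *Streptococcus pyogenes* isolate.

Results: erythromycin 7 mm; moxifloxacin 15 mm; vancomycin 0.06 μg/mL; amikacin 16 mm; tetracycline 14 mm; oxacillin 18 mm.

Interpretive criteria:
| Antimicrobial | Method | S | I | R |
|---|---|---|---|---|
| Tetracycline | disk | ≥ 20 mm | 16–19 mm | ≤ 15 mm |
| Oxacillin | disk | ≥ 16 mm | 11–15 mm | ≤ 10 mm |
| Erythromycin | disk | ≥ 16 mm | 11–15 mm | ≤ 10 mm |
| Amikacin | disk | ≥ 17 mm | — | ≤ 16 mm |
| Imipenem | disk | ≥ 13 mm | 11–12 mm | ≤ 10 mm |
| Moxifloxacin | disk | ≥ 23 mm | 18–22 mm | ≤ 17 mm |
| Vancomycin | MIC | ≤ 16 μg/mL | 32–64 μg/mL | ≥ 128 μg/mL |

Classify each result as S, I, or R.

Erythromycin: 7 mm is ≤ 10 mm → R
Moxifloxacin: 15 mm is ≤ 17 mm ⇒ Resistant
Vancomycin (0.06 μg/mL) ≤ 16 μg/mL ⇒ susceptible
Amikacin 16 mm: ≤ 16 mm → R
Tetracycline (14 mm) ≤ 15 mm — Resistant
Oxacillin (18 mm) ≥ 16 mm ⇒ susceptible

R, R, S, R, R, S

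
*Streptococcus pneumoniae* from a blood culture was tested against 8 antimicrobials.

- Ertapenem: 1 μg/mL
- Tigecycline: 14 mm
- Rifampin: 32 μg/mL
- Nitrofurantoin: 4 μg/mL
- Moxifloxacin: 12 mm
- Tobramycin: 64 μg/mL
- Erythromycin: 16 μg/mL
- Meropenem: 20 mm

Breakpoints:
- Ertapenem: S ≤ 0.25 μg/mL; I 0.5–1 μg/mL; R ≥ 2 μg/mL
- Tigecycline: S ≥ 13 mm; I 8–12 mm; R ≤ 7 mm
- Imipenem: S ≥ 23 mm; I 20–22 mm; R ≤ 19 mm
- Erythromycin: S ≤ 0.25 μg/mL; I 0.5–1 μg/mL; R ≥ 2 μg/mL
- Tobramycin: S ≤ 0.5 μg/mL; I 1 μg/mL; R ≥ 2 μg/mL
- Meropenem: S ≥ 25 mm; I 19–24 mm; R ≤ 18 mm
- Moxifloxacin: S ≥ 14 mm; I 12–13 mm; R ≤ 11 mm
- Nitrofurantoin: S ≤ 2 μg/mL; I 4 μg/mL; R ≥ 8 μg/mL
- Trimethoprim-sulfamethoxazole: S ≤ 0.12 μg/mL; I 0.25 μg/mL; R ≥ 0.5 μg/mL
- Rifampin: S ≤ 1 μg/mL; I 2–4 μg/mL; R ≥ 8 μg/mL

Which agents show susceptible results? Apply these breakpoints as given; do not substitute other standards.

Ertapenem: 1 μg/mL is in 0.5–1 μg/mL → intermediate
Tigecycline: 14 mm is ≥ 13 mm → Susceptible
Rifampin (32 μg/mL) ≥ 8 μg/mL — resistant
Nitrofurantoin (4 μg/mL) = 4 μg/mL ⇒ I
Moxifloxacin (12 mm) in 12–13 mm — Intermediate
Tobramycin: 64 μg/mL is ≥ 2 μg/mL ⇒ Resistant
Erythromycin (16 μg/mL) ≥ 2 μg/mL ⇒ resistant
Meropenem 20 mm: in 19–24 mm ⇒ intermediate

tigecycline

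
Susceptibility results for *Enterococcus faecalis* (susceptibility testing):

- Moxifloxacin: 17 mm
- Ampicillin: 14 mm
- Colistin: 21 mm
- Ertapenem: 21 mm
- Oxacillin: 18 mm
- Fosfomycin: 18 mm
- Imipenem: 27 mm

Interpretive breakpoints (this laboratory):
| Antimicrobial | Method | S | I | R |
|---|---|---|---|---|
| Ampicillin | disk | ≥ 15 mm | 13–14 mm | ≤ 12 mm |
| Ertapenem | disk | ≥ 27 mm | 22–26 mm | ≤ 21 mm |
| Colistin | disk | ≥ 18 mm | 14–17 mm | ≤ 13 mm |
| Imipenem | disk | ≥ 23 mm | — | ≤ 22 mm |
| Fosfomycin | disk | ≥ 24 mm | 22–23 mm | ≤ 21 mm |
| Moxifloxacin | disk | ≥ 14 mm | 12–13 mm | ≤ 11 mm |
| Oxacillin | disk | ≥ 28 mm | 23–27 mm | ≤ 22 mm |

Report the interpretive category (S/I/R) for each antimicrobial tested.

Moxifloxacin: 17 mm is ≥ 14 mm — Susceptible
Ampicillin (14 mm) in 13–14 mm ⇒ intermediate
Colistin: 21 mm is ≥ 18 mm ⇒ Susceptible
Ertapenem (21 mm) ≤ 21 mm — resistant
Oxacillin 18 mm: ≤ 22 mm → Resistant
Fosfomycin 18 mm: ≤ 21 mm ⇒ Resistant
Imipenem: 27 mm is ≥ 23 mm ⇒ susceptible

S, I, S, R, R, R, S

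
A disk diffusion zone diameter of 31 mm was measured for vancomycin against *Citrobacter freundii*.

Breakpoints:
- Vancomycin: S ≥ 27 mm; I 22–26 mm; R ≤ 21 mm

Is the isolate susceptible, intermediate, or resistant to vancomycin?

S

Vancomycin: 31 mm is ≥ 27 mm — susceptible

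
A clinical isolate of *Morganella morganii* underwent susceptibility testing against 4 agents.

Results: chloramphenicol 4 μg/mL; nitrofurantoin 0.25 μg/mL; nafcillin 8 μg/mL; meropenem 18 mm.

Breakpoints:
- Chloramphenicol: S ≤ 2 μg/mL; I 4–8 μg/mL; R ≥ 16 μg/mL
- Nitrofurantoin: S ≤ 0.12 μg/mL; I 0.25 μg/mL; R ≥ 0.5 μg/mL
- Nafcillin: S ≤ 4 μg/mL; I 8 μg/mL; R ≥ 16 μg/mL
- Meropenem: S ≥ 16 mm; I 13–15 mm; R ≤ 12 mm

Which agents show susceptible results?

Chloramphenicol (4 μg/mL) in 4–8 μg/mL — intermediate
Nitrofurantoin 0.25 μg/mL: = 0.25 μg/mL — Intermediate
Nafcillin 8 μg/mL: = 8 μg/mL ⇒ intermediate
Meropenem (18 mm) ≥ 16 mm → S

meropenem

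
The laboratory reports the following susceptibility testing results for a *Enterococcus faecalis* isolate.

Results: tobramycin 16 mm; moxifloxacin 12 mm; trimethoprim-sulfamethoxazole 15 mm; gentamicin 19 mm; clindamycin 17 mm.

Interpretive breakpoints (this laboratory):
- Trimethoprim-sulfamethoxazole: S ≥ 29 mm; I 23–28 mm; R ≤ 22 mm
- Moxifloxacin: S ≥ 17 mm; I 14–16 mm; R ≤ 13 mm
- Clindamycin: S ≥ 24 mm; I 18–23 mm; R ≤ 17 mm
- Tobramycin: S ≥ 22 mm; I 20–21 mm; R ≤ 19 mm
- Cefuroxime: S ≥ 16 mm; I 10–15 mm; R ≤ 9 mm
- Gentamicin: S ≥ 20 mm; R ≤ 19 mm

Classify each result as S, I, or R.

R, R, R, R, R

Tobramycin 16 mm: ≤ 19 mm → R
Moxifloxacin 12 mm: ≤ 13 mm ⇒ resistant
Trimethoprim-sulfamethoxazole (15 mm) ≤ 22 mm → R
Gentamicin: 19 mm is ≤ 19 mm → R
Clindamycin (17 mm) ≤ 17 mm — Resistant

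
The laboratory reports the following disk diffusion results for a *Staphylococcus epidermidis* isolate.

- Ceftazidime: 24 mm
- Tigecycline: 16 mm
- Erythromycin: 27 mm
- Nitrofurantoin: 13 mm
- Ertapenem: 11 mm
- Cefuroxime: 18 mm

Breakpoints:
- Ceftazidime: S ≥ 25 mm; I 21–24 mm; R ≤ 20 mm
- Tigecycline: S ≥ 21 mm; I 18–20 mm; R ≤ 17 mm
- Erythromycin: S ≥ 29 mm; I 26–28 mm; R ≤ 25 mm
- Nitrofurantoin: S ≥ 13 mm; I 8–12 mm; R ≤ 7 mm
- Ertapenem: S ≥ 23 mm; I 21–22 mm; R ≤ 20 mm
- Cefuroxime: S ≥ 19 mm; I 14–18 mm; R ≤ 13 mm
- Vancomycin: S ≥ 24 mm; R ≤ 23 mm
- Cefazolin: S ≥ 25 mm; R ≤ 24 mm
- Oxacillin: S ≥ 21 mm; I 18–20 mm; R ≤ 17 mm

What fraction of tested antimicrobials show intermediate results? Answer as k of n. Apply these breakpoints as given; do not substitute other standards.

3 of 6

Ceftazidime: 24 mm is in 21–24 mm ⇒ Intermediate
Tigecycline 16 mm: ≤ 17 mm → Resistant
Erythromycin (27 mm) in 26–28 mm — Intermediate
Nitrofurantoin 13 mm: ≥ 13 mm ⇒ S
Ertapenem 11 mm: ≤ 20 mm — Resistant
Cefuroxime: 18 mm is in 14–18 mm — Intermediate
Intermediate: 3/6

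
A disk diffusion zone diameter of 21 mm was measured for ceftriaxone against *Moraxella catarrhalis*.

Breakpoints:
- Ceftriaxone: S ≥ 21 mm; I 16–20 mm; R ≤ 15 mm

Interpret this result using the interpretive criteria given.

Ceftriaxone (21 mm) ≥ 21 mm — Susceptible

S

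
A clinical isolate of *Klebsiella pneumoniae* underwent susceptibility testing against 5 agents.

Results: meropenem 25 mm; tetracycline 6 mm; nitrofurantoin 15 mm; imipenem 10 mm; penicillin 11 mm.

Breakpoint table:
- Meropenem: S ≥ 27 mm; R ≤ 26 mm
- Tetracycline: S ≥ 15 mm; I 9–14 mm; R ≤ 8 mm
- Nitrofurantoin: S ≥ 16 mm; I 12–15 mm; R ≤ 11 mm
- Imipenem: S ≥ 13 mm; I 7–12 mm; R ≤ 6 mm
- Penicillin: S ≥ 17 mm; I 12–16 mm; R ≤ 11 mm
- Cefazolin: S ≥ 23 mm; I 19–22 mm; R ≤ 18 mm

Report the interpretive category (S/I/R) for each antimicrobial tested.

R, R, I, I, R

Meropenem 25 mm: ≤ 26 mm — resistant
Tetracycline: 6 mm is ≤ 8 mm — R
Nitrofurantoin 15 mm: in 12–15 mm ⇒ I
Imipenem: 10 mm is in 7–12 mm — intermediate
Penicillin: 11 mm is ≤ 11 mm ⇒ Resistant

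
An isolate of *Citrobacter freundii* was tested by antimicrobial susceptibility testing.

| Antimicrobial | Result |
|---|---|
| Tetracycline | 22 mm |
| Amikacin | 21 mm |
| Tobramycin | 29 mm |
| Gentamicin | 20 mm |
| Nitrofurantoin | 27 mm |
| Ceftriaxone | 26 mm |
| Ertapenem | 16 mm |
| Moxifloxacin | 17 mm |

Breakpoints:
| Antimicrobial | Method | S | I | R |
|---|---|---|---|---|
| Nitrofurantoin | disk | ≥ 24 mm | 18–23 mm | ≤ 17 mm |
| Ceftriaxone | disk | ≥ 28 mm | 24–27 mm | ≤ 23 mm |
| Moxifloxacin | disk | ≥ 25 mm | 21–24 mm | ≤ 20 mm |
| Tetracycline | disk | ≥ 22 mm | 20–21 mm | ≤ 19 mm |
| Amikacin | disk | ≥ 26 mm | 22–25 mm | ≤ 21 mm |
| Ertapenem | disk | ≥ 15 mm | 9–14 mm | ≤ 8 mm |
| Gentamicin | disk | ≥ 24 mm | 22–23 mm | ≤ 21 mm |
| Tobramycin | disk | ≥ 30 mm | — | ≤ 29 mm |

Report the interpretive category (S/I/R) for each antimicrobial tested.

S, R, R, R, S, I, S, R

Tetracycline: 22 mm is ≥ 22 mm ⇒ S
Amikacin: 21 mm is ≤ 21 mm ⇒ R
Tobramycin (29 mm) ≤ 29 mm ⇒ R
Gentamicin (20 mm) ≤ 21 mm ⇒ resistant
Nitrofurantoin 27 mm: ≥ 24 mm → susceptible
Ceftriaxone 26 mm: in 24–27 mm — Intermediate
Ertapenem: 16 mm is ≥ 15 mm — susceptible
Moxifloxacin 17 mm: ≤ 20 mm → resistant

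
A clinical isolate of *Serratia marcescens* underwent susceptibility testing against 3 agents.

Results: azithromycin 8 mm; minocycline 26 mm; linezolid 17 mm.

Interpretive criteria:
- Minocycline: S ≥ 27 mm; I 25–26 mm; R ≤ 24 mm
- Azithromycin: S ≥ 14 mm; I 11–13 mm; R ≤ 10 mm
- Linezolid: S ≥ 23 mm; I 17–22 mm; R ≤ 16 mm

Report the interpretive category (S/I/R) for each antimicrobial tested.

R, I, I

Azithromycin: 8 mm is ≤ 10 mm — resistant
Minocycline 26 mm: in 25–26 mm — I
Linezolid: 17 mm is in 17–22 mm → Intermediate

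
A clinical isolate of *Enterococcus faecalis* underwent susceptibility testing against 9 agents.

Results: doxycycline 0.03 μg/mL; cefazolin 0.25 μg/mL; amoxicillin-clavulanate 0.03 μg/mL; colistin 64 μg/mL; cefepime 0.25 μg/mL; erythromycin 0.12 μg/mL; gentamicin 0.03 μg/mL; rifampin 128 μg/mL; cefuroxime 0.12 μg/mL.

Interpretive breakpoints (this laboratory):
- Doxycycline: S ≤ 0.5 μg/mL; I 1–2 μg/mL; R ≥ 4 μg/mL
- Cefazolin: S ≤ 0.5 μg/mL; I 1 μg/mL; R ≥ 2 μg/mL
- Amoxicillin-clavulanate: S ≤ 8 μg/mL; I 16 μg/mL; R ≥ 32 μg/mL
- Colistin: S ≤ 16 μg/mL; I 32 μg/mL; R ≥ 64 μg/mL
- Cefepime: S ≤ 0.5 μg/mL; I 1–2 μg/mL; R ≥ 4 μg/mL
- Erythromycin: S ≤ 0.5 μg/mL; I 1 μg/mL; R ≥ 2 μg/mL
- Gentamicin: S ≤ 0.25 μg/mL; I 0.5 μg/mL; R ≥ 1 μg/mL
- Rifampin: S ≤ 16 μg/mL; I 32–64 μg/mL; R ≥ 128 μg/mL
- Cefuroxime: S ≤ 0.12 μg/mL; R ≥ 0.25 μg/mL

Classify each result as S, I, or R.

Doxycycline (0.03 μg/mL) ≤ 0.5 μg/mL — S
Cefazolin 0.25 μg/mL: ≤ 0.5 μg/mL — susceptible
Amoxicillin-clavulanate: 0.03 μg/mL is ≤ 8 μg/mL → S
Colistin (64 μg/mL) ≥ 64 μg/mL — Resistant
Cefepime (0.25 μg/mL) ≤ 0.5 μg/mL ⇒ S
Erythromycin (0.12 μg/mL) ≤ 0.5 μg/mL → Susceptible
Gentamicin 0.03 μg/mL: ≤ 0.25 μg/mL — susceptible
Rifampin 128 μg/mL: ≥ 128 μg/mL — resistant
Cefuroxime (0.12 μg/mL) ≤ 0.12 μg/mL — S

S, S, S, R, S, S, S, R, S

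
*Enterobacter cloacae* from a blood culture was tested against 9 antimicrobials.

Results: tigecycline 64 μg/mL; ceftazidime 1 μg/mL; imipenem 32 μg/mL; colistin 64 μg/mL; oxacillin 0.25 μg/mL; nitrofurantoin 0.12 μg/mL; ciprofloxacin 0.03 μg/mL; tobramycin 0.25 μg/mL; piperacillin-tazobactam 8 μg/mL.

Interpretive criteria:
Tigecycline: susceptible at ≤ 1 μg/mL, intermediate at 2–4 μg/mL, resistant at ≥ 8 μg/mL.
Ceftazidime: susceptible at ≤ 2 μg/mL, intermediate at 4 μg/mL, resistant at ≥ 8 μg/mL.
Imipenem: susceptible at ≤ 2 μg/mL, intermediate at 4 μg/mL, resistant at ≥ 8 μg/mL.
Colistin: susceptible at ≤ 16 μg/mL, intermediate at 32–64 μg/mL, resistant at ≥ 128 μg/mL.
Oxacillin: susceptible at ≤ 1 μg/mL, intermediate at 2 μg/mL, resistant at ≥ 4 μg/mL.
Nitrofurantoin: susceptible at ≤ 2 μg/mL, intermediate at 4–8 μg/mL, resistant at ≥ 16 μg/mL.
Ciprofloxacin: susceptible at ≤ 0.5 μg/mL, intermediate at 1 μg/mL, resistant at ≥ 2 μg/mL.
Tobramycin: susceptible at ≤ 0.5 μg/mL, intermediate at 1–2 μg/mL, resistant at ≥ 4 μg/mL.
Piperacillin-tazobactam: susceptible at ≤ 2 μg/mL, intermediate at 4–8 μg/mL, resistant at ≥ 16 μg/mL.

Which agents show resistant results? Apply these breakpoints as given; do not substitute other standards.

Tigecycline: 64 μg/mL is ≥ 8 μg/mL → R
Ceftazidime 1 μg/mL: ≤ 2 μg/mL ⇒ susceptible
Imipenem (32 μg/mL) ≥ 8 μg/mL ⇒ resistant
Colistin (64 μg/mL) in 32–64 μg/mL ⇒ intermediate
Oxacillin: 0.25 μg/mL is ≤ 1 μg/mL → susceptible
Nitrofurantoin: 0.12 μg/mL is ≤ 2 μg/mL ⇒ susceptible
Ciprofloxacin: 0.03 μg/mL is ≤ 0.5 μg/mL ⇒ susceptible
Tobramycin: 0.25 μg/mL is ≤ 0.5 μg/mL → S
Piperacillin-tazobactam 8 μg/mL: in 4–8 μg/mL → Intermediate

tigecycline, imipenem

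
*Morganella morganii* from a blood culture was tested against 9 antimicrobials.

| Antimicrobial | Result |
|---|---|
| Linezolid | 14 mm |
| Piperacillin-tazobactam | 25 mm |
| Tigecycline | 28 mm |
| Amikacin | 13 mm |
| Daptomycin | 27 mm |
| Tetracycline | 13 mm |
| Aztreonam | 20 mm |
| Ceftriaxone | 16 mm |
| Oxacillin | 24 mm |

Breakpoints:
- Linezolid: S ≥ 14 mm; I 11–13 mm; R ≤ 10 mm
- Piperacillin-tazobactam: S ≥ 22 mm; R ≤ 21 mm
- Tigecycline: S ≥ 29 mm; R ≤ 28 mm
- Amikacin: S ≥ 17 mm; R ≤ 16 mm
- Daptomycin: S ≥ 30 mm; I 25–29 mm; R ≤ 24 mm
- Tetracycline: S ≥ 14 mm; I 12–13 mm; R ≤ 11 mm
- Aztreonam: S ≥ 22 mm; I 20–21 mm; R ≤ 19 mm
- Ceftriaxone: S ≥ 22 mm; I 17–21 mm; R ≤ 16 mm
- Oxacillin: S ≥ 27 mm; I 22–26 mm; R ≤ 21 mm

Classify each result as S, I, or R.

S, S, R, R, I, I, I, R, I

Linezolid 14 mm: ≥ 14 mm — susceptible
Piperacillin-tazobactam: 25 mm is ≥ 22 mm ⇒ Susceptible
Tigecycline: 28 mm is ≤ 28 mm — Resistant
Amikacin 13 mm: ≤ 16 mm → resistant
Daptomycin 27 mm: in 25–29 mm → Intermediate
Tetracycline: 13 mm is in 12–13 mm — I
Aztreonam 20 mm: in 20–21 mm → I
Ceftriaxone: 16 mm is ≤ 16 mm ⇒ resistant
Oxacillin 24 mm: in 22–26 mm ⇒ Intermediate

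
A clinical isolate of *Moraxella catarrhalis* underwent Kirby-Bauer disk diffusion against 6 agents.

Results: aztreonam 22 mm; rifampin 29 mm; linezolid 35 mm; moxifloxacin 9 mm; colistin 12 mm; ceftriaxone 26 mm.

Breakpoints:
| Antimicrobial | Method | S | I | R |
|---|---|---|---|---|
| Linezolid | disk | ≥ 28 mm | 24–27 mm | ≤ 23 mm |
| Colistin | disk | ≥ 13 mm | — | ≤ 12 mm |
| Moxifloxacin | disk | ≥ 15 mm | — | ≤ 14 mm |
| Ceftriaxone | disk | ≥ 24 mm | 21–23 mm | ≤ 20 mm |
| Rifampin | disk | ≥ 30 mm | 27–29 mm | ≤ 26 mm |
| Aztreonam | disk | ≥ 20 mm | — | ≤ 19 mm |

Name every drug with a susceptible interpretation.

Aztreonam 22 mm: ≥ 20 mm — Susceptible
Rifampin: 29 mm is in 27–29 mm → I
Linezolid 35 mm: ≥ 28 mm → Susceptible
Moxifloxacin: 9 mm is ≤ 14 mm — resistant
Colistin (12 mm) ≤ 12 mm → Resistant
Ceftriaxone 26 mm: ≥ 24 mm → S

aztreonam, linezolid, ceftriaxone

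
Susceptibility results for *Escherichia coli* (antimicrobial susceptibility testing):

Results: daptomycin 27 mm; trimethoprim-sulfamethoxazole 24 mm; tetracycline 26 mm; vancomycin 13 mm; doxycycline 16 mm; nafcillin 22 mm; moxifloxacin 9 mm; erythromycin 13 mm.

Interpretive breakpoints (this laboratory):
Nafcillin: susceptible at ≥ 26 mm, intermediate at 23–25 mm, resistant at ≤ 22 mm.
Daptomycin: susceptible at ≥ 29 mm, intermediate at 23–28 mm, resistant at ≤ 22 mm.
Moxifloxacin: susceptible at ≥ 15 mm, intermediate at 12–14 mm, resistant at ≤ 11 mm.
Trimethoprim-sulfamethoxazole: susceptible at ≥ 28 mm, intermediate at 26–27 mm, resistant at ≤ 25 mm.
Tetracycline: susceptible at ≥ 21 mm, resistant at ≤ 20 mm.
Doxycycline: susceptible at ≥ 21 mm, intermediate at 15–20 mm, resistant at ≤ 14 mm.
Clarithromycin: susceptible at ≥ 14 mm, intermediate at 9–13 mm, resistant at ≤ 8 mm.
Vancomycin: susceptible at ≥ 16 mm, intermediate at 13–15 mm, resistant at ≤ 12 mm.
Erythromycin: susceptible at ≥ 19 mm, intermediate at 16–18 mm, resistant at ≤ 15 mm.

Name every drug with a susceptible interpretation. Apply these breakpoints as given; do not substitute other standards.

Daptomycin 27 mm: in 23–28 mm ⇒ Intermediate
Trimethoprim-sulfamethoxazole: 24 mm is ≤ 25 mm — resistant
Tetracycline 26 mm: ≥ 21 mm ⇒ susceptible
Vancomycin: 13 mm is in 13–15 mm → intermediate
Doxycycline 16 mm: in 15–20 mm — I
Nafcillin: 22 mm is ≤ 22 mm → Resistant
Moxifloxacin (9 mm) ≤ 11 mm — R
Erythromycin: 13 mm is ≤ 15 mm → resistant

tetracycline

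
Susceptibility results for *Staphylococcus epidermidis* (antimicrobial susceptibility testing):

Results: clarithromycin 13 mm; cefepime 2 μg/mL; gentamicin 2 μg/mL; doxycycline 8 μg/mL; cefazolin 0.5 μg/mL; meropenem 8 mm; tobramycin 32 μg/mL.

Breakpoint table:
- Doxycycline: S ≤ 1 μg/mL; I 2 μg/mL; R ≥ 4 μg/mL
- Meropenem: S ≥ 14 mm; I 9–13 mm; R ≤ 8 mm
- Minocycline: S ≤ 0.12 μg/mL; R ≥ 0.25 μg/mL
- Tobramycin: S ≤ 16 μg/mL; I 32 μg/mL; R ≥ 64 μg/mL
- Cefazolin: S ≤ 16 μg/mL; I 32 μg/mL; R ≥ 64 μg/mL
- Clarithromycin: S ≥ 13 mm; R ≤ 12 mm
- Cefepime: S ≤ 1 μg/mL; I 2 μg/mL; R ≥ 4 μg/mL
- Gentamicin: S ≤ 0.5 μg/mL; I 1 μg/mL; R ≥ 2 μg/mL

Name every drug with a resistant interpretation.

Clarithromycin (13 mm) ≥ 13 mm ⇒ susceptible
Cefepime: 2 μg/mL is = 2 μg/mL — Intermediate
Gentamicin 2 μg/mL: ≥ 2 μg/mL — R
Doxycycline: 8 μg/mL is ≥ 4 μg/mL — resistant
Cefazolin (0.5 μg/mL) ≤ 16 μg/mL → Susceptible
Meropenem (8 mm) ≤ 8 mm ⇒ R
Tobramycin: 32 μg/mL is = 32 μg/mL — intermediate

gentamicin, doxycycline, meropenem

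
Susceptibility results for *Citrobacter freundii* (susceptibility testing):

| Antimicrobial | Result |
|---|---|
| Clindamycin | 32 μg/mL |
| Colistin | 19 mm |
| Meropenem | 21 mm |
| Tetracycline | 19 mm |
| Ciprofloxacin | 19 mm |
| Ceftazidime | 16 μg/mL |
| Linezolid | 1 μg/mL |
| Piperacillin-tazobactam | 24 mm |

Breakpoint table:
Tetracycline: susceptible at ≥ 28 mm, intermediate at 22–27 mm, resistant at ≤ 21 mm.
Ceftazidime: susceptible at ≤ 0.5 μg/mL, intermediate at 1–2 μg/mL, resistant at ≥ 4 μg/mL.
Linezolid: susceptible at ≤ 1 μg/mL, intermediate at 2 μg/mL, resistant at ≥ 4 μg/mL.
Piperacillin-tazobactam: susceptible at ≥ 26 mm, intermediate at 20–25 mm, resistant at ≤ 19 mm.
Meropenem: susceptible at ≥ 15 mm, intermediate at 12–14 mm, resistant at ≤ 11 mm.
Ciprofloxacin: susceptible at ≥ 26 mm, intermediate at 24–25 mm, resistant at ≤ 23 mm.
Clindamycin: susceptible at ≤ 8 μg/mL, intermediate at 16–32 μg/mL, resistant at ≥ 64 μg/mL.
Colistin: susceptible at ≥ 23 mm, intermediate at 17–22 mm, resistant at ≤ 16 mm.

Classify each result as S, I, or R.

Clindamycin 32 μg/mL: in 16–32 μg/mL ⇒ I
Colistin 19 mm: in 17–22 mm → Intermediate
Meropenem (21 mm) ≥ 15 mm → susceptible
Tetracycline 19 mm: ≤ 21 mm ⇒ Resistant
Ciprofloxacin 19 mm: ≤ 23 mm ⇒ resistant
Ceftazidime 16 μg/mL: ≥ 4 μg/mL → resistant
Linezolid (1 μg/mL) ≤ 1 μg/mL → S
Piperacillin-tazobactam: 24 mm is in 20–25 mm — Intermediate

I, I, S, R, R, R, S, I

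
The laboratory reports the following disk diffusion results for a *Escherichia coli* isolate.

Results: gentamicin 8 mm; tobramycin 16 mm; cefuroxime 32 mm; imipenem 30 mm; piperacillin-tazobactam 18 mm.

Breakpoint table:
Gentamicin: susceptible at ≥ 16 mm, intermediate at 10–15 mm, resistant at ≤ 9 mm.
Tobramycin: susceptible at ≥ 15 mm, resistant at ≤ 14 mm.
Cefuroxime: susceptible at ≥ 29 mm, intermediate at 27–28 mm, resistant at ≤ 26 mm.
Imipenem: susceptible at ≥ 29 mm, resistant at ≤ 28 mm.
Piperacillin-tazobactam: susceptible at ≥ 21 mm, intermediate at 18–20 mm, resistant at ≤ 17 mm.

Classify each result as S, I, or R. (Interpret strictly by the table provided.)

R, S, S, S, I

Gentamicin 8 mm: ≤ 9 mm ⇒ R
Tobramycin: 16 mm is ≥ 15 mm — S
Cefuroxime: 32 mm is ≥ 29 mm → Susceptible
Imipenem: 30 mm is ≥ 29 mm ⇒ S
Piperacillin-tazobactam 18 mm: in 18–20 mm — Intermediate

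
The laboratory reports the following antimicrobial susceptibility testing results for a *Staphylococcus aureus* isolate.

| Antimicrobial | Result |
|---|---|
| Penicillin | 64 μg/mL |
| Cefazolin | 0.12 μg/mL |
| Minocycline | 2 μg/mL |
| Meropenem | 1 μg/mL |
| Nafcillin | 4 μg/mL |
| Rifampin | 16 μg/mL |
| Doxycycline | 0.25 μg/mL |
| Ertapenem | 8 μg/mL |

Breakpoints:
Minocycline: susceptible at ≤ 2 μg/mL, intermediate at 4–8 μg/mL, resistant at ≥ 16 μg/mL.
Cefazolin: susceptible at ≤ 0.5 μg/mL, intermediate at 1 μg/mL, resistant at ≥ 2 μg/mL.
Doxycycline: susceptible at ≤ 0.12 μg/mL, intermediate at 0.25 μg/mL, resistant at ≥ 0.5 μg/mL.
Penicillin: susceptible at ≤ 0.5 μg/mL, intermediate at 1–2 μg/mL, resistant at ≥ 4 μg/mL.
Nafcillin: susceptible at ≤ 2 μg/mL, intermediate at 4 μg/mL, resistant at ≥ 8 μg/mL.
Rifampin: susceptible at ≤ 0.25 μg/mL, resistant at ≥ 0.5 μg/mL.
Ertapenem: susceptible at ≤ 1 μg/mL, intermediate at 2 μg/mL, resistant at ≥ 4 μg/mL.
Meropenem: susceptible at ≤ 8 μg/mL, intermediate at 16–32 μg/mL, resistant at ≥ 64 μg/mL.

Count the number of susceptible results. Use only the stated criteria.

3

Penicillin (64 μg/mL) ≥ 4 μg/mL → resistant
Cefazolin (0.12 μg/mL) ≤ 0.5 μg/mL ⇒ Susceptible
Minocycline (2 μg/mL) ≤ 2 μg/mL ⇒ susceptible
Meropenem 1 μg/mL: ≤ 8 μg/mL ⇒ susceptible
Nafcillin (4 μg/mL) = 4 μg/mL ⇒ intermediate
Rifampin 16 μg/mL: ≥ 0.5 μg/mL → R
Doxycycline: 0.25 μg/mL is = 0.25 μg/mL ⇒ Intermediate
Ertapenem (8 μg/mL) ≥ 4 μg/mL ⇒ R
Susceptible: 3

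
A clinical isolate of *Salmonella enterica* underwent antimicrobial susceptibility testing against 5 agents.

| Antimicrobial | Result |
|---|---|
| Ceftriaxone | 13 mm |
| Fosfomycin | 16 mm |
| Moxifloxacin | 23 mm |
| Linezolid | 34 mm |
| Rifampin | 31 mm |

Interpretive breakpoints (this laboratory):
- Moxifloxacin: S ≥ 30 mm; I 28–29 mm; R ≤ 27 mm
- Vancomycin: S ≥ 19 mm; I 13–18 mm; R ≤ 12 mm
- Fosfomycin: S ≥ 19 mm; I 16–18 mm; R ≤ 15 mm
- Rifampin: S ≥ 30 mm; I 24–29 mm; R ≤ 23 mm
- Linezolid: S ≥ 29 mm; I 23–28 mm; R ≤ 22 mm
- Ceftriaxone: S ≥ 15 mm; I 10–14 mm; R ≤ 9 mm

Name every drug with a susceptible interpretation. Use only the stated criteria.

linezolid, rifampin

Ceftriaxone 13 mm: in 10–14 mm → Intermediate
Fosfomycin (16 mm) in 16–18 mm ⇒ I
Moxifloxacin: 23 mm is ≤ 27 mm — Resistant
Linezolid: 34 mm is ≥ 29 mm ⇒ S
Rifampin: 31 mm is ≥ 30 mm — S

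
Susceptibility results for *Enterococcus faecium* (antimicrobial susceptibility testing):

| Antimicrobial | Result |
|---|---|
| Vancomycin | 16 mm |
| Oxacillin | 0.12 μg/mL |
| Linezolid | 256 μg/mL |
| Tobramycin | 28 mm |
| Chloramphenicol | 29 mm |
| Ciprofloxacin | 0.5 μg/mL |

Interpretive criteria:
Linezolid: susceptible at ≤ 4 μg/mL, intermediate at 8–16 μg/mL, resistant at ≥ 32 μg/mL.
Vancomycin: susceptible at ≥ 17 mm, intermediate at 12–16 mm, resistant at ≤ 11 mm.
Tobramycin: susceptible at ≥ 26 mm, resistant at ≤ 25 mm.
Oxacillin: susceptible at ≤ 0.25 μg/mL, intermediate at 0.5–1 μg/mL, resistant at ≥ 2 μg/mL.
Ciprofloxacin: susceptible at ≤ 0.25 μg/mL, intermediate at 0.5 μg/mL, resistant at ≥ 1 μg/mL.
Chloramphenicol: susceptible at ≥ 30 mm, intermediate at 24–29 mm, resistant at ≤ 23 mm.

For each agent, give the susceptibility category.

I, S, R, S, I, I

Vancomycin 16 mm: in 12–16 mm → I
Oxacillin 0.12 μg/mL: ≤ 0.25 μg/mL — Susceptible
Linezolid (256 μg/mL) ≥ 32 μg/mL → resistant
Tobramycin (28 mm) ≥ 26 mm — S
Chloramphenicol: 29 mm is in 24–29 mm → intermediate
Ciprofloxacin: 0.5 μg/mL is = 0.5 μg/mL — intermediate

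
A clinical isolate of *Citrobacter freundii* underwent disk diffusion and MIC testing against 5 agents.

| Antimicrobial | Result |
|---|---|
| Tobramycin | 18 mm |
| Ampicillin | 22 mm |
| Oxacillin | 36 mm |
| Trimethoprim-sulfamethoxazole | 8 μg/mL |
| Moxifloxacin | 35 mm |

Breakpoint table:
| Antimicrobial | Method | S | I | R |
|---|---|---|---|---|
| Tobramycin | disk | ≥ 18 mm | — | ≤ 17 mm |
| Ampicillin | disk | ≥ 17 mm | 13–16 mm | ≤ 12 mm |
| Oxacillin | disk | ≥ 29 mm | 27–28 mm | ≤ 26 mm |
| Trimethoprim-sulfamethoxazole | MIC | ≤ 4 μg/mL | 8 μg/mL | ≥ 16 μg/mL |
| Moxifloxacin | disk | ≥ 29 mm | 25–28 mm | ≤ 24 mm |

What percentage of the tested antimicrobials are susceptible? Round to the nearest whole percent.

Tobramycin 18 mm: ≥ 18 mm → susceptible
Ampicillin 22 mm: ≥ 17 mm — S
Oxacillin: 36 mm is ≥ 29 mm — Susceptible
Trimethoprim-sulfamethoxazole: 8 μg/mL is = 8 μg/mL ⇒ intermediate
Moxifloxacin: 35 mm is ≥ 29 mm ⇒ susceptible
Susceptible: 4/5

80%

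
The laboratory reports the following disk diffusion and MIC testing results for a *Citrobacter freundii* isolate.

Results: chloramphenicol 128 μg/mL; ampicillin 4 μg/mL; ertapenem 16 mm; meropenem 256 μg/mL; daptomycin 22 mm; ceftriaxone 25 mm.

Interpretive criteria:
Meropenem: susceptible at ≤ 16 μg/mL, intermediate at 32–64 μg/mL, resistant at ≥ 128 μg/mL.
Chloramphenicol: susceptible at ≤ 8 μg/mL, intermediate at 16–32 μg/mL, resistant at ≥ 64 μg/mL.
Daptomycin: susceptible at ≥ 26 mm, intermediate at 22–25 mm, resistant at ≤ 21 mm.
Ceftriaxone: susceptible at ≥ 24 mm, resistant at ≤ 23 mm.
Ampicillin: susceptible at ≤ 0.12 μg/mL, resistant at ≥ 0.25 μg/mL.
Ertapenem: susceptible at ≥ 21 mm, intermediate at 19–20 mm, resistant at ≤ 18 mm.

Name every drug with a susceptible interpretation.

ceftriaxone

Chloramphenicol 128 μg/mL: ≥ 64 μg/mL — R
Ampicillin: 4 μg/mL is ≥ 0.25 μg/mL — R
Ertapenem (16 mm) ≤ 18 mm → R
Meropenem 256 μg/mL: ≥ 128 μg/mL — Resistant
Daptomycin: 22 mm is in 22–25 mm — Intermediate
Ceftriaxone 25 mm: ≥ 24 mm — Susceptible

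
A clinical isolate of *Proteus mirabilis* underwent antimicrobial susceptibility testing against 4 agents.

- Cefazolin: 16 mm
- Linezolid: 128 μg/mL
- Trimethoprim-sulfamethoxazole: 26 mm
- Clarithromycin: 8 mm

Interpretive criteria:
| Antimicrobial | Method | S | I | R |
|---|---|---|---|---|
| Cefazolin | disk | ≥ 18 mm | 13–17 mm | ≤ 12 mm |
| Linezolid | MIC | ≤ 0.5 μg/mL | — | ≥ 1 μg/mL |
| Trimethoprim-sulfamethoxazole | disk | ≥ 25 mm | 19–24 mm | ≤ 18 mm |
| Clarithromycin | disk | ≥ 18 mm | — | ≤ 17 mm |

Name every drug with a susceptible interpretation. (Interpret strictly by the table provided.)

trimethoprim-sulfamethoxazole

Cefazolin (16 mm) in 13–17 mm — Intermediate
Linezolid (128 μg/mL) ≥ 1 μg/mL — R
Trimethoprim-sulfamethoxazole 26 mm: ≥ 25 mm ⇒ S
Clarithromycin (8 mm) ≤ 17 mm ⇒ resistant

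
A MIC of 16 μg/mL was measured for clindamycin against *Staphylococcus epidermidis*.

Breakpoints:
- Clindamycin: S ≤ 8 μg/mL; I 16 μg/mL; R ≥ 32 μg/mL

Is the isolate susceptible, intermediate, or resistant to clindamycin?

Intermediate

Clindamycin (16 μg/mL) = 16 μg/mL → I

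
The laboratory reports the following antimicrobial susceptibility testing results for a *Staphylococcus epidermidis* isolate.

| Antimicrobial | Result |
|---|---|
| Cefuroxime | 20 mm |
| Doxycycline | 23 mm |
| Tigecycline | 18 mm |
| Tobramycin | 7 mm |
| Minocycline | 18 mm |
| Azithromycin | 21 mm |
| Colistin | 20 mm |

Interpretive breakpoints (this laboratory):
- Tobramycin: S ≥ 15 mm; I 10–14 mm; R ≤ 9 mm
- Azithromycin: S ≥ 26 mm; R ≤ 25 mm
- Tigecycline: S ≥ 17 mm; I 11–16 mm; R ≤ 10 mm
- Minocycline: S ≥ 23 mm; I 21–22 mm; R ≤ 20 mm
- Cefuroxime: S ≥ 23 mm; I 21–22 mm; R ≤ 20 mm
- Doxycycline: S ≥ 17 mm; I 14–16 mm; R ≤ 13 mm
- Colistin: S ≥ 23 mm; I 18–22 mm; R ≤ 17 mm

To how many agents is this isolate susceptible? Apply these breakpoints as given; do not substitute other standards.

Cefuroxime: 20 mm is ≤ 20 mm ⇒ Resistant
Doxycycline (23 mm) ≥ 17 mm → Susceptible
Tigecycline (18 mm) ≥ 17 mm — Susceptible
Tobramycin: 7 mm is ≤ 9 mm → Resistant
Minocycline 18 mm: ≤ 20 mm — Resistant
Azithromycin: 21 mm is ≤ 25 mm — resistant
Colistin: 20 mm is in 18–22 mm ⇒ intermediate
Susceptible: 2

2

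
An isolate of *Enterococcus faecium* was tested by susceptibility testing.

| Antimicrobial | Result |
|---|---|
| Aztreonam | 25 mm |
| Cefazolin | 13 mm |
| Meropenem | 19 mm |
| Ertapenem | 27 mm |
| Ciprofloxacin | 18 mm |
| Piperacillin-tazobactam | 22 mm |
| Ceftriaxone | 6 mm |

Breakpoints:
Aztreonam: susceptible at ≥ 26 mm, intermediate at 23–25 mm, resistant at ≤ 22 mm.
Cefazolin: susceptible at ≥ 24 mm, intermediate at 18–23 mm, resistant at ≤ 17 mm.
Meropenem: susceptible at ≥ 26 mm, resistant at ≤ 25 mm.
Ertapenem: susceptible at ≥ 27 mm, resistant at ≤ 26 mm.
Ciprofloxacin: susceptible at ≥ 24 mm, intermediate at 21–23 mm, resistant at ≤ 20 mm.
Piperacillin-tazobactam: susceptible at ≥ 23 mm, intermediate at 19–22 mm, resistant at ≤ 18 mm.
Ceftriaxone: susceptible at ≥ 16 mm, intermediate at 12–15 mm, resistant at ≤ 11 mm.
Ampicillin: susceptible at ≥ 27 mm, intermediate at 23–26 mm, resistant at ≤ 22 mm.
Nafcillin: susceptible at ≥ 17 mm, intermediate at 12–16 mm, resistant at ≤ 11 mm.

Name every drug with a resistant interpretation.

Aztreonam (25 mm) in 23–25 mm — I
Cefazolin 13 mm: ≤ 17 mm ⇒ Resistant
Meropenem: 19 mm is ≤ 25 mm ⇒ Resistant
Ertapenem (27 mm) ≥ 27 mm → susceptible
Ciprofloxacin 18 mm: ≤ 20 mm — Resistant
Piperacillin-tazobactam 22 mm: in 19–22 mm ⇒ Intermediate
Ceftriaxone (6 mm) ≤ 11 mm ⇒ resistant

cefazolin, meropenem, ciprofloxacin, ceftriaxone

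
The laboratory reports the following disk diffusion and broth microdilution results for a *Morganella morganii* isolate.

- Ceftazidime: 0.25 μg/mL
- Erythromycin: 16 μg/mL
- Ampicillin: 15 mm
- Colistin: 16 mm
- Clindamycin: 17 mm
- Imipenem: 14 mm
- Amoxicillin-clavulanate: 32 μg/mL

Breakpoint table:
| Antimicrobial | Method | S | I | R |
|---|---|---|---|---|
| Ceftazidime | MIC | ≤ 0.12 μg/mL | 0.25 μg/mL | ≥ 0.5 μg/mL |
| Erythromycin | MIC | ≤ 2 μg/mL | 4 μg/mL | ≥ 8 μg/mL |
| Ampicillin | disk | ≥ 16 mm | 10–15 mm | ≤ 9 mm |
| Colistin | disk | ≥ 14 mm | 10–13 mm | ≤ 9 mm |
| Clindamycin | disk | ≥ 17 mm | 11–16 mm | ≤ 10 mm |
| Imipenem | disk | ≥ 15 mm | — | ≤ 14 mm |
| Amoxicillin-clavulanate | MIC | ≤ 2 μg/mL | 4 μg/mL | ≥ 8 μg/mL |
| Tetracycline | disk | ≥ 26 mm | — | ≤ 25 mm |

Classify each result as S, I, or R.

I, R, I, S, S, R, R

Ceftazidime: 0.25 μg/mL is = 0.25 μg/mL — I
Erythromycin 16 μg/mL: ≥ 8 μg/mL — R
Ampicillin 15 mm: in 10–15 mm — Intermediate
Colistin 16 mm: ≥ 14 mm → susceptible
Clindamycin: 17 mm is ≥ 17 mm → S
Imipenem (14 mm) ≤ 14 mm — R
Amoxicillin-clavulanate (32 μg/mL) ≥ 8 μg/mL ⇒ R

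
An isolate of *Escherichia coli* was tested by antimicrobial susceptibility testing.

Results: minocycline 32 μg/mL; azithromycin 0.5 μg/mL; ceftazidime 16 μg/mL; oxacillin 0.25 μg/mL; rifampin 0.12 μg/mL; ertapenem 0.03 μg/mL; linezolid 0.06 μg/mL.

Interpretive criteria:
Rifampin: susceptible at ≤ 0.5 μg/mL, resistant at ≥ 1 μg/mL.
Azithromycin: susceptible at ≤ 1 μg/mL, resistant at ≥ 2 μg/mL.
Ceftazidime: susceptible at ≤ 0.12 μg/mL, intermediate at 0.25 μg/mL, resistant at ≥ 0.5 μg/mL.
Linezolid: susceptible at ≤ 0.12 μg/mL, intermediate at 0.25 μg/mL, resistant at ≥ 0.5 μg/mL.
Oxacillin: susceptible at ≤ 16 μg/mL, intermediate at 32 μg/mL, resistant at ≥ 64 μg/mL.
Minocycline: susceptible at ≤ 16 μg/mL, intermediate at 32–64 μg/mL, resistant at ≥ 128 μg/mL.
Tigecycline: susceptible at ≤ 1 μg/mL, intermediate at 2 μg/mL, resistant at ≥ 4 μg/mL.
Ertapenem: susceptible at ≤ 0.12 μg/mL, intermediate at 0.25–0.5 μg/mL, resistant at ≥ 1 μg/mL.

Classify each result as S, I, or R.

I, S, R, S, S, S, S

Minocycline (32 μg/mL) in 32–64 μg/mL — I
Azithromycin 0.5 μg/mL: ≤ 1 μg/mL — S
Ceftazidime: 16 μg/mL is ≥ 0.5 μg/mL — Resistant
Oxacillin: 0.25 μg/mL is ≤ 16 μg/mL ⇒ susceptible
Rifampin (0.12 μg/mL) ≤ 0.5 μg/mL → Susceptible
Ertapenem (0.03 μg/mL) ≤ 0.12 μg/mL ⇒ S
Linezolid (0.06 μg/mL) ≤ 0.12 μg/mL — susceptible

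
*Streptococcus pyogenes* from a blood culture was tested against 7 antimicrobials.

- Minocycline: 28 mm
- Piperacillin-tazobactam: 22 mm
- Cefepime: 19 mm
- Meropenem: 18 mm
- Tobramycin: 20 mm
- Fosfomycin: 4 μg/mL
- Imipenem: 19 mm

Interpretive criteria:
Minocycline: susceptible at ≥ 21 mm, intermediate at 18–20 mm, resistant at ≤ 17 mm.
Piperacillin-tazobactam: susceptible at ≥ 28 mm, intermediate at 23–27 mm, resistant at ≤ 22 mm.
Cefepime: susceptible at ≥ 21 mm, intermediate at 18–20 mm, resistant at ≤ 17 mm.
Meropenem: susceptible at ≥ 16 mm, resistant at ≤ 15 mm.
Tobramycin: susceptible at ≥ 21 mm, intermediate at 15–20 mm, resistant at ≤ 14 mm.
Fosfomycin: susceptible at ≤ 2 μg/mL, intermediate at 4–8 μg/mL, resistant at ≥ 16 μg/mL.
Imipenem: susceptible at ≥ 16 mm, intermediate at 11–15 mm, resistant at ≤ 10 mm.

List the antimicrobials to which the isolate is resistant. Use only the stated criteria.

Minocycline 28 mm: ≥ 21 mm → Susceptible
Piperacillin-tazobactam (22 mm) ≤ 22 mm — Resistant
Cefepime (19 mm) in 18–20 mm — I
Meropenem: 18 mm is ≥ 16 mm → susceptible
Tobramycin 20 mm: in 15–20 mm → intermediate
Fosfomycin (4 μg/mL) in 4–8 μg/mL — I
Imipenem: 19 mm is ≥ 16 mm — S

piperacillin-tazobactam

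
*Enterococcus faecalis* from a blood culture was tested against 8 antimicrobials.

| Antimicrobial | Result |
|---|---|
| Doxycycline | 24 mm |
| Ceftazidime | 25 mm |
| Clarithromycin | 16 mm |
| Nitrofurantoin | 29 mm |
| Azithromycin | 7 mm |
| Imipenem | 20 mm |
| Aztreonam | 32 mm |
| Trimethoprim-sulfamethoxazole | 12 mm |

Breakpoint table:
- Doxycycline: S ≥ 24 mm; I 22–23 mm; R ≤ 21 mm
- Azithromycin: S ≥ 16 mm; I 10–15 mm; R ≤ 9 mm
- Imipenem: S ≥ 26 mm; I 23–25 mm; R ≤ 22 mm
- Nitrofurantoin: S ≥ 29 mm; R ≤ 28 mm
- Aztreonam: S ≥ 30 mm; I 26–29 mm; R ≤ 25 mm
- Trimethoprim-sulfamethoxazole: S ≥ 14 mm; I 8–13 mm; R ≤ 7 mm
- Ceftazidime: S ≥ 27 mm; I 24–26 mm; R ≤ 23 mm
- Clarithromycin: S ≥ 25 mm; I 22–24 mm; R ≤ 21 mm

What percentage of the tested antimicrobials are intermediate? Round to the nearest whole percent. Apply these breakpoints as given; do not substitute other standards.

Doxycycline: 24 mm is ≥ 24 mm ⇒ susceptible
Ceftazidime (25 mm) in 24–26 mm ⇒ Intermediate
Clarithromycin (16 mm) ≤ 21 mm — R
Nitrofurantoin (29 mm) ≥ 29 mm ⇒ Susceptible
Azithromycin: 7 mm is ≤ 9 mm — R
Imipenem (20 mm) ≤ 22 mm → R
Aztreonam 32 mm: ≥ 30 mm → S
Trimethoprim-sulfamethoxazole: 12 mm is in 8–13 mm ⇒ Intermediate
Intermediate: 2/8

25%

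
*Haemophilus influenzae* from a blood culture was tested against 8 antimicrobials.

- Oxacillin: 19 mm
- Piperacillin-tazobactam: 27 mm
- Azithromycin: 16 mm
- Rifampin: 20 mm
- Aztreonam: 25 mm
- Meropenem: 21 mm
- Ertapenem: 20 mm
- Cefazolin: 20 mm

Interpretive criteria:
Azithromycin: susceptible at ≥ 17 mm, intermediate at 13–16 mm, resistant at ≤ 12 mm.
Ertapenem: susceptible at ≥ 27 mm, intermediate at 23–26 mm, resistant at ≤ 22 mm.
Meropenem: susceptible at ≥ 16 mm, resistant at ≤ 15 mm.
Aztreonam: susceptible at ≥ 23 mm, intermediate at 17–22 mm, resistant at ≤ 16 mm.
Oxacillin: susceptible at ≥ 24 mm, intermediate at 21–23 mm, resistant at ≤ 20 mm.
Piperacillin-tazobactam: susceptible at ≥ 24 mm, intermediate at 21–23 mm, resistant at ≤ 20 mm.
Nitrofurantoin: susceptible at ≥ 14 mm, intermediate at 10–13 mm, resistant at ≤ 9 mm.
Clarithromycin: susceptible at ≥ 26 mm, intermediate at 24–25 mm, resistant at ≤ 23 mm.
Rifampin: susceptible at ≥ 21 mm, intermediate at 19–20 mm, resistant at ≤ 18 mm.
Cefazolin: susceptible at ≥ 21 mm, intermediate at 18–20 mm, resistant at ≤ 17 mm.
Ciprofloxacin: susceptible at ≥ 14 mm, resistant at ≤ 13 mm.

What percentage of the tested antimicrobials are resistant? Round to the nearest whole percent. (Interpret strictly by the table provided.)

Oxacillin (19 mm) ≤ 20 mm ⇒ Resistant
Piperacillin-tazobactam: 27 mm is ≥ 24 mm ⇒ susceptible
Azithromycin: 16 mm is in 13–16 mm — intermediate
Rifampin (20 mm) in 19–20 mm ⇒ Intermediate
Aztreonam 25 mm: ≥ 23 mm ⇒ Susceptible
Meropenem 21 mm: ≥ 16 mm — S
Ertapenem (20 mm) ≤ 22 mm — resistant
Cefazolin (20 mm) in 18–20 mm — intermediate
Resistant: 2/8

25%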